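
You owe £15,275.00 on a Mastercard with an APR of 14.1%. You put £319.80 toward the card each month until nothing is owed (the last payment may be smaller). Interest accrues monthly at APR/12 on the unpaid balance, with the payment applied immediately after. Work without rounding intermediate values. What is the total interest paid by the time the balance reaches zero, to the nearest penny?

£7,277.75

Monthly rate r = 14.1%/12 = 1.175% = 0.01175.
Payoff takes n = ⌈−ln(1 − rB₀/P)/ln(1+r)⌉ = ⌈70.520⌉ = 71 payments; the last is £166.75.
Total paid = 70·£319.80 + £166.75 = £22,552.75.
Total interest = total paid − principal = £22,552.75 − £15,275.00 = £7,277.75.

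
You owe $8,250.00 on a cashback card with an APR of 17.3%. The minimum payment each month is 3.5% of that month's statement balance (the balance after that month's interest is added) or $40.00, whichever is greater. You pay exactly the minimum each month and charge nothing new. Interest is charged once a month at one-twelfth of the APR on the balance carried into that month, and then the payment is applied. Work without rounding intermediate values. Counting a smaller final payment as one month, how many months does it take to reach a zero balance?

Monthly rate r = 17.3%/12 = 1.44167% = 0.0144167.
While 3.5% of the post-interest balance exceeds $40.00, each month B ← (B·(1+r))·(1 − 0.035), i.e. B shrinks by the factor (1+r)·0.965 = 0.97891.
This holds for months 1–94. Entering month 95 the balance is $1,112.66; 3.5% of the post-interest balance is now below $40.00, so the flat $40.00 minimum applies from here.
From month 95 a fixed $40.00 at rate r clears $1,112.66 in 36 more payments. Total: 94 + 36 = 130 months.

130 months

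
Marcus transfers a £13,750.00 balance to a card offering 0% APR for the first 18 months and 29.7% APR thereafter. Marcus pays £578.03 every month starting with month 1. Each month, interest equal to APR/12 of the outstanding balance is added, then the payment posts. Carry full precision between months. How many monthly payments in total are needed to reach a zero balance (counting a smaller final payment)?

25 months

Promo months 1–18 at r₀ = 0%/12 = 0; months 19+ at r₁ = 29.7%/12 = 0.02475.
After month 18 (no interest yet): B = £13,750.00 − 18·£578.03 = £3,345.46.
Then at r₁ with £578.03/mo: n₂ = −ln(1 − r₁·B/P)/ln(1+r₁) ≈ 6.32 → 7 more payments.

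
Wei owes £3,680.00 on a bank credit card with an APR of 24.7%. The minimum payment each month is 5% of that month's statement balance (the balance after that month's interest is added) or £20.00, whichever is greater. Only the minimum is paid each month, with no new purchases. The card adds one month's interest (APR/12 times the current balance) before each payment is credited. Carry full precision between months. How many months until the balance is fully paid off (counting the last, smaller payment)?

98 months

Monthly rate r = 24.7%/12 = 2.05833% = 0.0205833.
While 5% of the post-interest balance exceeds £20.00, each month B ← (B·(1+r))·(1 − 0.05), i.e. B shrinks by the factor (1+r)·0.95 = 0.96955.
This holds for months 1–73. Entering month 74 the balance is £385.13; 5% of the post-interest balance is now below £20.00, so the flat £20.00 minimum applies from here.
From month 74 a fixed £20.00 at rate r clears £385.13 in 25 more payments. Total: 73 + 25 = 98 months.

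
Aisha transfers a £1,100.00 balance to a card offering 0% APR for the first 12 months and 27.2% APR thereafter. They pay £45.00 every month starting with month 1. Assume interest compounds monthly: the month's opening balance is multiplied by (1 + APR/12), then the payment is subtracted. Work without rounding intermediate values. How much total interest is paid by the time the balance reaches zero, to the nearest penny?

£105.42

Promo months 1–12 at r₀ = 0%/12 = 0; months 13+ at r₁ = 27.2%/12 = 0.0226667.
After month 12 (no interest yet): B = £1,100.00 − 12·£45.00 = £560.00.
Then at r₁ with £45.00/mo: n₂ = −ln(1 − r₁·B/P)/ln(1+r₁) ≈ 14.79 → 15 more payments.
Total paid = 26·£45.00 + £35.42 = £1,205.42; interest = £1,205.42 − £1,100.00 = £105.42.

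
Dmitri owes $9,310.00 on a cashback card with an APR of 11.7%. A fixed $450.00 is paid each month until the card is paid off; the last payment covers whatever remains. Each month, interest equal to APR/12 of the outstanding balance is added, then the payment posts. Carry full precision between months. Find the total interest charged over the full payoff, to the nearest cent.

Monthly rate r = 11.7%/12 = 0.975% = 0.00975.
Payoff takes n = ⌈−ln(1 − rB₀/P)/ln(1+r)⌉ = ⌈23.219⌉ = 24 payments; the last is $99.06.
Total paid = 23·$450.00 + $99.06 = $10,449.06.
Total interest = total paid − principal = $10,449.06 − $9,310.00 = $1,139.06.

$1,139.06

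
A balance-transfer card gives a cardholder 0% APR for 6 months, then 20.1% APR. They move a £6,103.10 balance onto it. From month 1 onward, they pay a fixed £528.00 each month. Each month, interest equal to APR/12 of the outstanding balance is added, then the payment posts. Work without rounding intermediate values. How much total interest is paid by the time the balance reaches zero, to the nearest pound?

£172

Promo months 1–6 at r₀ = 0%/12 = 0; months 7+ at r₁ = 20.1%/12 = 0.01675.
After month 6 (no interest yet): B = £6,103.10 − 6·£528.00 = £2,935.10.
Then at r₁ with £528.00/mo: n₂ = −ln(1 − r₁·B/P)/ln(1+r₁) ≈ 5.88 → 6 more payments.
Total paid = 11·£528.00 + £467.05 = £6,275.05; interest = £6,275.05 − £6,103.10 = £171.95.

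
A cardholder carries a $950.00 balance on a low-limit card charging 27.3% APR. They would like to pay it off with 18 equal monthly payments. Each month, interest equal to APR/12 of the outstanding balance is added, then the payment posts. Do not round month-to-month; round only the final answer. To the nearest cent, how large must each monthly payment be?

Monthly rate r = 27.3%/12 = 2.275% = 0.02275.
Level-payment amortization: P = B₀·r / (1 − (1+r)^(−n)) = 950.00·0.02275 / (1 − 1.02275^(−18)).
Denominator 1 − (1+r)^(−18) = 0.332964093.
P = 21.6125 / 0.332964093 ≈ 64.91.

$64.91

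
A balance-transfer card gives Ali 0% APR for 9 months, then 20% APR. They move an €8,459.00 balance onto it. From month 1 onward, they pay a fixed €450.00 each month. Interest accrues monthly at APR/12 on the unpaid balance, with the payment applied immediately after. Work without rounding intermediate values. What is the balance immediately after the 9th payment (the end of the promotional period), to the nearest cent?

€4,409.00

Promo months 1–9 at r₀ = 0%/12 = 0; months 10+ at r₁ = 20%/12 = 0.0166667.
After month 9 (no interest yet): B = €8,459.00 − 9·€450.00 = €4,409.00.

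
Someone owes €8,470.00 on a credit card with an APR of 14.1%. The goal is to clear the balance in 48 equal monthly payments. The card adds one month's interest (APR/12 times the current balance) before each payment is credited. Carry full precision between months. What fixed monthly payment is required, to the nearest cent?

Monthly rate r = 14.1%/12 = 1.175% = 0.01175.
Level-payment amortization: P = B₀·r / (1 − (1+r)^(−n)) = 8470.00·0.01175 / (1 − 1.01175^(−48)).
Denominator 1 − (1+r)^(−48) = 0.429197623.
P = 99.5225 / 0.429197623 ≈ 231.88.

€231.88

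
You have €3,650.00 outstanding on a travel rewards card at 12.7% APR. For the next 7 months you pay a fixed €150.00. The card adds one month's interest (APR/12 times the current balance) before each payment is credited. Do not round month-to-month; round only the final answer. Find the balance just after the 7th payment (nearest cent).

Monthly rate r = 12.7%/12 = 1.05833% = 0.0105833.
Each month: B ← B·(1+r) − €150.00.
Month 1: interest €38.63; balance after payment €3,538.63.
Month 2: interest €37.45; balance after payment €3,426.08.
Month 3: interest €36.26; balance after payment €3,312.34.
Month 4: interest €35.06; balance after payment €3,197.39.
Month 5: interest €33.84; balance after payment €3,081.23.
Month 6: interest €32.61; balance after payment €2,963.84.
Month 7: interest €31.37; balance after payment €2,845.21.

€2,845.21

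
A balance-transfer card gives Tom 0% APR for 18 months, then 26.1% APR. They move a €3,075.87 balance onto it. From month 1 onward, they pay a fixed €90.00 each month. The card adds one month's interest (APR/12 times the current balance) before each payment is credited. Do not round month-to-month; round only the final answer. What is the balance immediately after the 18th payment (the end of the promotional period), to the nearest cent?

€1,455.87

Promo months 1–18 at r₀ = 0%/12 = 0; months 19+ at r₁ = 26.1%/12 = 0.02175.
After month 18 (no interest yet): B = €3,075.87 − 18·€90.00 = €1,455.87.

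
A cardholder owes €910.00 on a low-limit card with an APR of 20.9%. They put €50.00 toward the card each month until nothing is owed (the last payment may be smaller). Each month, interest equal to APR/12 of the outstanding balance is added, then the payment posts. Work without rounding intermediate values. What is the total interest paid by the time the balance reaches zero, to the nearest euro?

€194

Monthly rate r = 20.9%/12 = 1.74167% = 0.0174167.
Payoff takes n = ⌈−ln(1 − rB₀/P)/ln(1+r)⌉ = ⌈22.079⌉ = 23 payments; the last is €3.99.
Total paid = 22·€50.00 + €3.99 = €1,103.99.
Total interest = total paid − principal = €1,103.99 − €910.00 = €193.99.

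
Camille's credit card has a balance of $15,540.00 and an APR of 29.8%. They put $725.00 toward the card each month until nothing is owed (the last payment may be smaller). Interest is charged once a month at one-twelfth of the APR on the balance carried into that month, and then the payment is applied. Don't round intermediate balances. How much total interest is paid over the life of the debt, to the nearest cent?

$6,919.70

Monthly rate r = 29.8%/12 = 2.48333% = 0.0248333.
Payoff takes n = ⌈−ln(1 − rB₀/P)/ln(1+r)⌉ = ⌈30.979⌉ = 31 payments; the last is $709.70.
Total paid = 30·$725.00 + $709.70 = $22,459.70.
Total interest = total paid − principal = $22,459.70 − $15,540.00 = $6,919.70.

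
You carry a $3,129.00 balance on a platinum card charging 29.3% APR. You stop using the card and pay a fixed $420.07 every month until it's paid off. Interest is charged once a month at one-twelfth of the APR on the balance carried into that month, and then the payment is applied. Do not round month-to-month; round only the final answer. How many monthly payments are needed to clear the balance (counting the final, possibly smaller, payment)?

9 payments

Monthly rate r = 29.3%/12 = 2.44167% = 0.0244167.
Recurrence: B ← B·(1+r) − $420.07.
Month 1: interest $76.40; balance after payment $2,785.33.
Month 2: interest $68.01; balance after payment $2,433.27.
Closed form: n = −ln(1 − rB₀/P)/ln(1+r) = −ln(0.81813)/ln(1.02442) ≈ 8.321, so the balance reaches zero during payment 9.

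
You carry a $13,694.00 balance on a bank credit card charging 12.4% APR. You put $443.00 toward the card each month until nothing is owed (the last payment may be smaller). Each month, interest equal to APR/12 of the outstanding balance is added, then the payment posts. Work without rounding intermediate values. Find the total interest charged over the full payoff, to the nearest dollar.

$2,889

Monthly rate r = 12.4%/12 = 1.03333% = 0.0103333.
Payoff takes n = ⌈−ln(1 − rB₀/P)/ln(1+r)⌉ = ⌈37.432⌉ = 38 payments; the last is $192.05.
Total paid = 37·$443.00 + $192.05 = $16,583.05.
Total interest = total paid − principal = $16,583.05 − $13,694.00 = $2,889.05.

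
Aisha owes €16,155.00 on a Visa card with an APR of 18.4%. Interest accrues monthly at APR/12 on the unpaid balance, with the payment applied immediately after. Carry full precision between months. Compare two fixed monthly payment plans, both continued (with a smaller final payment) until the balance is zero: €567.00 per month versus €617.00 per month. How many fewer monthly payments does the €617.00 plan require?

4 fewer payments

Monthly rate r = 18.4%/12 = 1.53333% = 0.0153333.
At €567.00/mo: n = ⌈−ln(1 − rB₀/P)/ln(1+r)⌉ = 38 payments (last €419.34); total interest = total paid − €16,155.00 = €5,243.34.
At €617.00/mo: 34 payments (last €452.08); total interest €4,658.08.
Payments saved = 38 − 34 = 4.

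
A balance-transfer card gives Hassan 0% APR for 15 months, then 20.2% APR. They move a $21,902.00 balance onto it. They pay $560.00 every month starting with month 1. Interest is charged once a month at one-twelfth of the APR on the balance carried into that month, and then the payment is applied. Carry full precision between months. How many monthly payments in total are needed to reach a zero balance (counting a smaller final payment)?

47 months

Promo months 1–15 at r₀ = 0%/12 = 0; months 16+ at r₁ = 20.2%/12 = 0.0168333.
After month 15 (no interest yet): B = $21,902.00 − 15·$560.00 = $13,502.00.
Then at r₁ with $560.00/mo: n₂ = −ln(1 − r₁·B/P)/ln(1+r₁) ≈ 31.19 → 32 more payments.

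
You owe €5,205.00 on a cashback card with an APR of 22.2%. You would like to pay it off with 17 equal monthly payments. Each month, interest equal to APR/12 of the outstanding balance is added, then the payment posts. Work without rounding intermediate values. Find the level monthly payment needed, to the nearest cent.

Monthly rate r = 22.2%/12 = 1.85% = 0.0185.
Level-payment amortization: P = B₀·r / (1 − (1+r)^(−n)) = 5205.00·0.0185 / (1 − 1.0185^(−17)).
Denominator 1 − (1+r)^(−17) = 0.267744853.
P = 96.2925 / 0.267744853 ≈ 359.64.

€359.64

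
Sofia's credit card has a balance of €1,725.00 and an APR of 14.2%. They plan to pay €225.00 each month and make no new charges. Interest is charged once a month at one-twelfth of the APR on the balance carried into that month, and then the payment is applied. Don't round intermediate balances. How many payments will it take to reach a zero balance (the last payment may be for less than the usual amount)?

Monthly rate r = 14.2%/12 = 1.18333% = 0.0118333.
Recurrence: B ← B·(1+r) − €225.00.
Month 1: interest €20.41; balance after payment €1,520.41.
Month 2: interest €17.99; balance after payment €1,313.40.
Closed form: n = −ln(1 − rB₀/P)/ln(1+r) = −ln(0.90928)/ln(1.01183) ≈ 8.084, so the balance reaches zero during payment 9.

9 payments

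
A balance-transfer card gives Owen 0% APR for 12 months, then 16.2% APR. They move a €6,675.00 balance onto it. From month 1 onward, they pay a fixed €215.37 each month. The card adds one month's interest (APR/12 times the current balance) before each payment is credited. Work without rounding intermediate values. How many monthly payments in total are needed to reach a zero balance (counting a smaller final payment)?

35 payments

Promo months 1–12 at r₀ = 0%/12 = 0; months 13+ at r₁ = 16.2%/12 = 0.0135.
After month 12 (no interest yet): B = €6,675.00 − 12·€215.37 = €4,090.56.
Then at r₁ with €215.37/mo: n₂ = −ln(1 − r₁·B/P)/ln(1+r₁) ≈ 22.09 → 23 more payments.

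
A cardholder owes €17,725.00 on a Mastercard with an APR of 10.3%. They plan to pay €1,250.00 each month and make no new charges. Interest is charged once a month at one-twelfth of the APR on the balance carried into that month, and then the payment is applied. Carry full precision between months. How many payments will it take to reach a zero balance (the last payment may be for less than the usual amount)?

Monthly rate r = 10.3%/12 = 0.858333% = 0.00858333.
Recurrence: B ← B·(1+r) − €1,250.00.
Month 1: interest €152.14; balance after payment €16,627.14.
Month 2: interest €142.72; balance after payment €15,519.86.
Closed form: n = −ln(1 − rB₀/P)/ln(1+r) = −ln(0.87829)/ln(1.00858) ≈ 15.185, so the balance reaches zero during payment 16.

16 payments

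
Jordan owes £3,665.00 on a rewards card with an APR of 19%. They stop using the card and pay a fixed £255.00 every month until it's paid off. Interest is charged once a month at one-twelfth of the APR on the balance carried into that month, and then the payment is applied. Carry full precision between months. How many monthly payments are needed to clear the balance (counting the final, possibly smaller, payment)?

17 payments

Monthly rate r = 19%/12 = 1.58333% = 0.0158333.
Recurrence: B ← B·(1+r) − £255.00.
Month 1: interest £58.03; balance after payment £3,468.03.
Month 2: interest £54.91; balance after payment £3,267.94.
Closed form: n = −ln(1 − rB₀/P)/ln(1+r) = −ln(0.77243)/ln(1.01583) ≈ 16.437, so the balance reaches zero during payment 17.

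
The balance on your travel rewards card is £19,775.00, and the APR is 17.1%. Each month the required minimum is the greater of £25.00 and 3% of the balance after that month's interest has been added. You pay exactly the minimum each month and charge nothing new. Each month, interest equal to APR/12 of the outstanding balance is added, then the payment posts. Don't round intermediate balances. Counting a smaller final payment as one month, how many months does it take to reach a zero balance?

240 months

Monthly rate r = 17.1%/12 = 1.425% = 0.01425.
While 3% of the post-interest balance exceeds £25.00, each month B ← (B·(1+r))·(1 − 0.03), i.e. B shrinks by the factor (1+r)·0.97 = 0.98382.
This holds for months 1–196. Entering month 197 the balance is £808.72; 3% of the post-interest balance is now below £25.00, so the flat £25.00 minimum applies from here.
From month 197 a fixed £25.00 at rate r clears £808.72 in 44 more payments. Total: 196 + 44 = 240 months.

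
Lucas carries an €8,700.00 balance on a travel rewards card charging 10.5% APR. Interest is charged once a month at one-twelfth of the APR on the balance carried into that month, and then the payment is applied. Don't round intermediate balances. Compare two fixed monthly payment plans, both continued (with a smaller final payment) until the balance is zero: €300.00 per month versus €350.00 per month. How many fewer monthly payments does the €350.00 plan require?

5 fewer payments

Monthly rate r = 10.5%/12 = 0.875% = 0.00875.
At €300.00/mo: n = ⌈−ln(1 − rB₀/P)/ln(1+r)⌉ = 34 payments (last €179.40); total interest = total paid − €8,700.00 = €1,379.40.
At €350.00/mo: 29 payments (last €53.51); total interest €1,153.51.
Payments saved = 34 − 29 = 5.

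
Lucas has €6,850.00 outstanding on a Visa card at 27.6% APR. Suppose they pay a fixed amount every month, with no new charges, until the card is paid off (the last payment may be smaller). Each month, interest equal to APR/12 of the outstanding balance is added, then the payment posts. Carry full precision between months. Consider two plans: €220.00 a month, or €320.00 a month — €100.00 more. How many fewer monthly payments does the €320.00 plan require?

Monthly rate r = 27.6%/12 = 2.3% = 0.023.
At €220.00/mo: n = ⌈−ln(1 − rB₀/P)/ln(1+r)⌉ = 56 payments (last €83.69); total interest = total paid − €6,850.00 = €5,333.69.
At €320.00/mo: 30 payments (last €260.97); total interest €2,690.97.
Payments saved = 56 − 30 = 26.

26 fewer payments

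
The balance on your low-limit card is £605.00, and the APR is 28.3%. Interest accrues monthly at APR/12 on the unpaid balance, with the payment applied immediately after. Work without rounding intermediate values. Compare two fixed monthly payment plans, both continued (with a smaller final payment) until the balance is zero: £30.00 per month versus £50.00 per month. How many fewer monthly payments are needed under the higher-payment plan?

Monthly rate r = 28.3%/12 = 2.35833% = 0.0235833.
At £30.00/mo: n = ⌈−ln(1 − rB₀/P)/ln(1+r)⌉ = 28 payments (last £20.84); total interest = total paid − £605.00 = £225.84.
At £50.00/mo: 15 payments (last £20.82); total interest £115.82.
Payments saved = 28 − 15 = 13.

13 fewer payments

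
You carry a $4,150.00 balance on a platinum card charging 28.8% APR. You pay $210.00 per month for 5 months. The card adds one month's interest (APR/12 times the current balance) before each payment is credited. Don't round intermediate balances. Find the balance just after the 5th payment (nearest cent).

$3,570.86

Monthly rate r = 28.8%/12 = 2.4% = 0.024.
Each month: B ← B·(1+r) − $210.00.
Month 1: interest $99.60; balance after payment $4,039.60.
Month 2: interest $96.95; balance after payment $3,926.55.
Month 3: interest $94.24; balance after payment $3,810.79.
Month 4: interest $91.46; balance after payment $3,692.25.
Month 5: interest $88.61; balance after payment $3,570.86.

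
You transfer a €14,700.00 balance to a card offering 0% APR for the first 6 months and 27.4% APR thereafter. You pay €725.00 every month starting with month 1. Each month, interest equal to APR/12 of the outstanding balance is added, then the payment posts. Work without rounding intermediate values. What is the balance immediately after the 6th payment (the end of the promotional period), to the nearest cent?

€10,350.00

Promo months 1–6 at r₀ = 0%/12 = 0; months 7+ at r₁ = 27.4%/12 = 0.0228333.
After month 6 (no interest yet): B = €14,700.00 − 6·€725.00 = €10,350.00.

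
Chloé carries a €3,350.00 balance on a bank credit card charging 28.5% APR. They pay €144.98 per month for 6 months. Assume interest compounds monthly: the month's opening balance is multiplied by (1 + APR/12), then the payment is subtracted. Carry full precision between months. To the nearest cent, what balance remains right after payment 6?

Monthly rate r = 28.5%/12 = 2.375% = 0.02375.
Each month: B ← B·(1+r) − €144.98.
Month 1: interest €79.56; balance after payment €3,284.58.
Month 2: interest €78.01; balance after payment €3,217.61.
Month 3: interest €76.42; balance after payment €3,149.05.
Month 4: interest €74.79; balance after payment €3,078.86.
Month 5: interest €73.12; balance after payment €3,007.00.
Month 6: interest €71.42; balance after payment €2,933.44.

€2,933.44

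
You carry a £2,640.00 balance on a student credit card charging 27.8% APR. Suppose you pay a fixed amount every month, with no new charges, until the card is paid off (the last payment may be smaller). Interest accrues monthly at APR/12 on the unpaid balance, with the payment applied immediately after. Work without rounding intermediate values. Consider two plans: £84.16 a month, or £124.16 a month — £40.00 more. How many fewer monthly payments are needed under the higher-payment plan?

27 fewer payments

Monthly rate r = 27.8%/12 = 2.31667% = 0.0231667.
At £84.16/mo: n = ⌈−ln(1 − rB₀/P)/ln(1+r)⌉ = 57 payments (last £54.21); total interest = total paid − £2,640.00 = £2,127.17.
At £124.16/mo: 30 payments (last £77.68); total interest £1,038.32.
Payments saved = 57 − 30 = 27.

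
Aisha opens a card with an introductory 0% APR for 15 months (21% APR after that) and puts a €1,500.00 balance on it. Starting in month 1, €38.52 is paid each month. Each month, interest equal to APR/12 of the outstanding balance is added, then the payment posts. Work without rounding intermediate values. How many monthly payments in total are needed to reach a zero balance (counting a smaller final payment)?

Promo months 1–15 at r₀ = 0%/12 = 0; months 16+ at r₁ = 21%/12 = 0.0175.
After month 15 (no interest yet): B = €1,500.00 − 15·€38.52 = €922.20.
Then at r₁ with €38.52/mo: n₂ = −ln(1 − r₁·B/P)/ln(1+r₁) ≈ 31.30 → 32 more payments.

47 months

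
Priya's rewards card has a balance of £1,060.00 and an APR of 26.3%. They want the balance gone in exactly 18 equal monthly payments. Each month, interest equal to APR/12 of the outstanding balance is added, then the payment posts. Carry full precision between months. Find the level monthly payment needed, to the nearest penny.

Monthly rate r = 26.3%/12 = 2.19167% = 0.0219167.
Level-payment amortization: P = B₀·r / (1 − (1+r)^(−n)) = 1060.00·0.0219167 / (1 − 1.02192^(−18)).
Denominator 1 − (1+r)^(−18) = 0.323104978.
P = 23.2317 / 0.323104978 ≈ 71.90.

£71.90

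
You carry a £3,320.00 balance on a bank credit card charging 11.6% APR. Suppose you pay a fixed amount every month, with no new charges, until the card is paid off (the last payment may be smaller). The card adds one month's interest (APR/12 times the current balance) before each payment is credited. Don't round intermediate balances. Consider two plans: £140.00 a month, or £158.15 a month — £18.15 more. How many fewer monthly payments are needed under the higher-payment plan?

4 fewer payments

Monthly rate r = 11.6%/12 = 0.966667% = 0.00966667.
At £140.00/mo: n = ⌈−ln(1 − rB₀/P)/ln(1+r)⌉ = 28 payments (last £9.20); total interest = total paid − £3,320.00 = £469.20.
At £158.15/mo: 24 payments (last £91.37); total interest £408.82.
Payments saved = 28 − 24 = 4.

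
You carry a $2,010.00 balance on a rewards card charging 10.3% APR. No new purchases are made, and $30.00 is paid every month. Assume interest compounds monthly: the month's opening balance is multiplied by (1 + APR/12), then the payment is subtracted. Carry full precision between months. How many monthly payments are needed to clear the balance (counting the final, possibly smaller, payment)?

101 payments

Monthly rate r = 10.3%/12 = 0.858333% = 0.00858333.
Recurrence: B ← B·(1+r) − $30.00.
Month 1: interest $17.25; balance after payment $1,997.25.
Month 2: interest $17.14; balance after payment $1,984.40.
Closed form: n = −ln(1 − rB₀/P)/ln(1+r) = −ln(0.42492)/ln(1.00858) ≈ 100.139, so the balance reaches zero during payment 101.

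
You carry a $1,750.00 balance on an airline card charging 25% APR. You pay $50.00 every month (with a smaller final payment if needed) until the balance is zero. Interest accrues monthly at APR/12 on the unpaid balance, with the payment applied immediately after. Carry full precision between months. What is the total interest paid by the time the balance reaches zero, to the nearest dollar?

$1,418

Monthly rate r = 25%/12 = 2.08333% = 0.0208333.
Payoff takes n = ⌈−ln(1 − rB₀/P)/ln(1+r)⌉ = ⌈63.351⌉ = 64 payments; the last is $17.67.
Total paid = 63·$50.00 + $17.67 = $3,167.67.
Total interest = total paid − principal = $3,167.67 − $1,750.00 = $1,417.67.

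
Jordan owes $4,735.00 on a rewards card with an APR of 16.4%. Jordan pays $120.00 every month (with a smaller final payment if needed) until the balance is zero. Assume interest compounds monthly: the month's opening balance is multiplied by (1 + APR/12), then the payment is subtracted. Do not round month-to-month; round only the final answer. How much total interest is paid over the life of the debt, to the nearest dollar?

Monthly rate r = 16.4%/12 = 1.36667% = 0.0136667.
Payoff takes n = ⌈−ln(1 − rB₀/P)/ln(1+r)⌉ = ⌈57.089⌉ = 58 payments; the last is $10.72.
Total paid = 57·$120.00 + $10.72 = $6,850.72.
Total interest = total paid − principal = $6,850.72 − $4,735.00 = $2,115.72.

$2,116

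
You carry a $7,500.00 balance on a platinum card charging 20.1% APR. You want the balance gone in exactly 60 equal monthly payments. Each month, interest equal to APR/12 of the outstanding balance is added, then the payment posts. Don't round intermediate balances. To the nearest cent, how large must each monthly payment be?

Monthly rate r = 20.1%/12 = 1.675% = 0.01675.
Level-payment amortization: P = B₀·r / (1 − (1+r)^(−n)) = 7500.00·0.01675 / (1 − 1.01675^(−60)).
Denominator 1 − (1+r)^(−60) = 0.630895674.
P = 125.625 / 0.630895674 ≈ 199.12.

$199.12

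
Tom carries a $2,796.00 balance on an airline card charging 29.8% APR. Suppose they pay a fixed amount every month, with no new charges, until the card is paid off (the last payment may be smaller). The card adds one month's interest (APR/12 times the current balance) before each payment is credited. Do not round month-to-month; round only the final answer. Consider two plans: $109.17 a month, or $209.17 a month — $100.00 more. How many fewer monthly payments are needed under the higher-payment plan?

Monthly rate r = 29.8%/12 = 2.48333% = 0.0248333.
At $109.17/mo: n = ⌈−ln(1 − rB₀/P)/ln(1+r)⌉ = 42 payments (last $22.11); total interest = total paid − $2,796.00 = $1,702.08.
At $209.17/mo: 17 payments (last $93.69); total interest $644.41.
Payments saved = 42 − 17 = 25.

25 fewer payments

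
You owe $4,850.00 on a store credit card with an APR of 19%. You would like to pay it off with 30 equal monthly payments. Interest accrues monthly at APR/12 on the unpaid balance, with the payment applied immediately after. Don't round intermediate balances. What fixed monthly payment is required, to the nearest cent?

$204.34

Monthly rate r = 19%/12 = 1.58333% = 0.0158333.
Level-payment amortization: P = B₀·r / (1 − (1+r)^(−n)) = 4850.00·0.0158333 / (1 − 1.01583^(−30)).
Denominator 1 − (1+r)^(−30) = 0.375796481.
P = 76.7917 / 0.375796481 ≈ 204.34.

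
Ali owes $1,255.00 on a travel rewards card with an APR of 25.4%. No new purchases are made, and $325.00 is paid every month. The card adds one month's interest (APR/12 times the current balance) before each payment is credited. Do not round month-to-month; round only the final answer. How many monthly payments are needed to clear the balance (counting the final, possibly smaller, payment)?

5 months

Monthly rate r = 25.4%/12 = 2.11667% = 0.0211667.
Recurrence: B ← B·(1+r) − $325.00.
Month 1: interest $26.56; balance after payment $956.56.
Month 2: interest $20.25; balance after payment $651.81.
Month 3: interest $13.80; balance after payment $340.61.
Month 4: interest $7.21; balance after payment $22.82.
Month 5: interest $0.48; balance after payment $0.00.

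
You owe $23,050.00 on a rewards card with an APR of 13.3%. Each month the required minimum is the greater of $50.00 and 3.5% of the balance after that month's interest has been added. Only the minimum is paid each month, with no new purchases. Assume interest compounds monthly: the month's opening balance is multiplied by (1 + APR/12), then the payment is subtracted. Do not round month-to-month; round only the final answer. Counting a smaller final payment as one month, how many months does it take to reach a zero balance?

Monthly rate r = 13.3%/12 = 1.10833% = 0.0110833.
While 3.5% of the post-interest balance exceeds $50.00, each month B ← (B·(1+r))·(1 − 0.035), i.e. B shrinks by the factor (1+r)·0.965 = 0.9757.
This holds for months 1–114. Entering month 115 the balance is $1,394.75; 3.5% of the post-interest balance is now below $50.00, so the flat $50.00 minimum applies from here.
From month 115 a fixed $50.00 at rate r clears $1,394.75 in 34 more payments. Total: 114 + 34 = 148 months.

148 months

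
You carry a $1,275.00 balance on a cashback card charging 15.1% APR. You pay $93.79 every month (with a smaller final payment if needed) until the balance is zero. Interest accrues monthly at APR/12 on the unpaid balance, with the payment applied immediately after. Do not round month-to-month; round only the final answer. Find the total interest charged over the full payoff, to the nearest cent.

Monthly rate r = 15.1%/12 = 1.25833% = 0.0125833.
Payoff takes n = ⌈−ln(1 − rB₀/P)/ln(1+r)⌉ = ⌈15.003⌉ = 16 payments; the last is $0.27.
Total paid = 15·$93.79 + $0.27 = $1,407.12.
Total interest = total paid − principal = $1,407.12 − $1,275.00 = $132.12.

$132.12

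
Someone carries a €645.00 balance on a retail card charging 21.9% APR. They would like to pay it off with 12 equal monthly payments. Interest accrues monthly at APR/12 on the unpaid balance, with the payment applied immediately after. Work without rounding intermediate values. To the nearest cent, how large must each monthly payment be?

€60.34

Monthly rate r = 21.9%/12 = 1.825% = 0.01825.
Level-payment amortization: P = B₀·r / (1 − (1+r)^(−n)) = 645.00·0.01825 / (1 − 1.01825^(−12)).
Denominator 1 − (1+r)^(−12) = 0.195090645.
P = 11.7712 / 0.195090645 ≈ 60.34.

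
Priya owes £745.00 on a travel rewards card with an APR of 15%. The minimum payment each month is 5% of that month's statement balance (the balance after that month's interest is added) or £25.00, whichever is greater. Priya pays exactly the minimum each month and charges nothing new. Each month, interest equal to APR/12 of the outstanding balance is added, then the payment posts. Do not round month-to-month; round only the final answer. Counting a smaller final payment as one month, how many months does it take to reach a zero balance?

34 months

Monthly rate r = 15%/12 = 1.25% = 0.0125.
While 5% of the post-interest balance exceeds £25.00, each month B ← (B·(1+r))·(1 − 0.05), i.e. B shrinks by the factor (1+r)·0.95 = 0.96187.
This holds for months 1–11. Entering month 12 the balance is £485.80; 5% of the post-interest balance is now below £25.00, so the flat £25.00 minimum applies from here.
From month 12 a fixed £25.00 at rate r clears £485.80 in 23 more payments. Total: 11 + 23 = 34 months.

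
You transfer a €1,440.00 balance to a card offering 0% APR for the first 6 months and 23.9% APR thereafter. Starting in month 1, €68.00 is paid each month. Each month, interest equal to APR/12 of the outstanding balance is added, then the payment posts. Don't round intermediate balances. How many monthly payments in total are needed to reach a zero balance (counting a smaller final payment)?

25 months

Promo months 1–6 at r₀ = 0%/12 = 0; months 7+ at r₁ = 23.9%/12 = 0.0199167.
After month 6 (no interest yet): B = €1,440.00 − 6·€68.00 = €1,032.00.
Then at r₁ with €68.00/mo: n₂ = −ln(1 − r₁·B/P)/ln(1+r₁) ≈ 18.25 → 19 more payments.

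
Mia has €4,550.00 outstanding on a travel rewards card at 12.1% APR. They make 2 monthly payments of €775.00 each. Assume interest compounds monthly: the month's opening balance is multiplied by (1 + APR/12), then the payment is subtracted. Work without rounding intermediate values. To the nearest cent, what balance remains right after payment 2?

Monthly rate r = 12.1%/12 = 1.00833% = 0.0100833.
Each month: B ← B·(1+r) − €775.00.
Month 1: interest €45.88; balance after payment €3,820.88.
Month 2: interest €38.53; balance after payment €3,084.41.

€3,084.41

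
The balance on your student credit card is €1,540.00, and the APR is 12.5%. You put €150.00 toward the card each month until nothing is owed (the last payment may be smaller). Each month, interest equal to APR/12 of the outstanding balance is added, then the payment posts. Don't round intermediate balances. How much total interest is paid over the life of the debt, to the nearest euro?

Monthly rate r = 12.5%/12 = 1.04167% = 0.0104167.
Payoff takes n = ⌈−ln(1 − rB₀/P)/ln(1+r)⌉ = ⌈10.915⌉ = 11 payments; the last is €137.26.
Total paid = 10·€150.00 + €137.26 = €1,637.26.
Total interest = total paid − principal = €1,637.26 − €1,540.00 = €97.26.

€97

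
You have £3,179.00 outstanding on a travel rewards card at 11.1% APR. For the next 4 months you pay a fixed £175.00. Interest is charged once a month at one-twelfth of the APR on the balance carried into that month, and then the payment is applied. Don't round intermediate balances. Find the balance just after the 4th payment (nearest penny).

Monthly rate r = 11.1%/12 = 0.925% = 0.00925.
Each month: B ← B·(1+r) − £175.00.
Month 1: interest £29.41; balance after payment £3,033.41.
Month 2: interest £28.06; balance after payment £2,886.46.
Month 3: interest £26.70; balance after payment £2,738.16.
Month 4: interest £25.33; balance after payment £2,588.49.

£2,588.49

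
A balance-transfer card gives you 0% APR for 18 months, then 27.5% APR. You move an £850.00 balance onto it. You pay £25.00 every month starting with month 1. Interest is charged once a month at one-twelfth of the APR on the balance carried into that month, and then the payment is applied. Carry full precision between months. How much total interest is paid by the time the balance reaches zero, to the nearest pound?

£104

Promo months 1–18 at r₀ = 0%/12 = 0; months 19+ at r₁ = 27.5%/12 = 0.0229167.
After month 18 (no interest yet): B = £850.00 − 18·£25.00 = £400.00.
Then at r₁ with £25.00/mo: n₂ = −ln(1 − r₁·B/P)/ln(1+r₁) ≈ 20.16 → 21 more payments.
Total paid = 38·£25.00 + £4.01 = £954.01; interest = £954.01 − £850.00 = £104.01.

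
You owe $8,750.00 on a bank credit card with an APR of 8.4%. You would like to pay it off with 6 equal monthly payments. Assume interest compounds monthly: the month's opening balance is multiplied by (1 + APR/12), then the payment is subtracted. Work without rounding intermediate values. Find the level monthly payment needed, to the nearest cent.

Monthly rate r = 8.4%/12 = 0.7% = 0.007.
Level-payment amortization: P = B₀·r / (1 − (1+r)^(−n)) = 8750.00·0.007 / (1 − 1.007^(−6)).
Denominator 1 − (1+r)^(−6) = 0.0409899097.
P = 61.25 / 0.0409899097 ≈ 1494.27.

$1,494.27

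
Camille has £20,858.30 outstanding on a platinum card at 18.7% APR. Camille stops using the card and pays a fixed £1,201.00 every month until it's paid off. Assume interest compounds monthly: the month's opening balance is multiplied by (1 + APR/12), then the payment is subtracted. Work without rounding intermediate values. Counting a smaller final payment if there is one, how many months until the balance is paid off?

Monthly rate r = 18.7%/12 = 1.55833% = 0.0155833.
Recurrence: B ← B·(1+r) − £1,201.00.
Month 1: interest £325.04; balance after payment £19,982.34.
Month 2: interest £311.39; balance after payment £19,092.73.
Closed form: n = −ln(1 − rB₀/P)/ln(1+r) = −ln(0.72936)/ln(1.01558) ≈ 20.409, so the balance reaches zero during payment 21.

21 months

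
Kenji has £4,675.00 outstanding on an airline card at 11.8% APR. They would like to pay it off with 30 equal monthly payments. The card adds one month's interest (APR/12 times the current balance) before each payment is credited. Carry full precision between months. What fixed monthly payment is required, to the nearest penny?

£180.71

Monthly rate r = 11.8%/12 = 0.983333% = 0.00983333.
Level-payment amortization: P = B₀·r / (1 − (1+r)^(−n)) = 4675.00·0.00983333 / (1 − 1.00983^(−30)).
Denominator 1 − (1+r)^(−30) = 0.254394786.
P = 45.9708 / 0.254394786 ≈ 180.71.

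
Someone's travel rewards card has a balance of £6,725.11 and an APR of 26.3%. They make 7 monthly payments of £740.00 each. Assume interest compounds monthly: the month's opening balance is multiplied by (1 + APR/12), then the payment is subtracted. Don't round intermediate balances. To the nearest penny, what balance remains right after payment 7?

£2,293.92

Monthly rate r = 26.3%/12 = 2.19167% = 0.0219167.
Each month: B ← B·(1+r) − £740.00.
Month 1: interest £147.39; balance after payment £6,132.50.
Month 2: interest £134.40; balance after payment £5,526.91.
Month 3: interest £121.13; balance after payment £4,908.04.
Month 4: interest £107.57; balance after payment £4,275.61.
Month 5: interest £93.71; balance after payment £3,629.31.
Month 6: interest £79.54; balance after payment £2,968.85.
Month 7: interest £65.07; balance after payment £2,293.92.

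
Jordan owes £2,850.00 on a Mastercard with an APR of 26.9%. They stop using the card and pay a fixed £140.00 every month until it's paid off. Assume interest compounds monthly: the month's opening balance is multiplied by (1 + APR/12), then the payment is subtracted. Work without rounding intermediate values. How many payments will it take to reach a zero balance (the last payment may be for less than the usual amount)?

Monthly rate r = 26.9%/12 = 2.24167% = 0.0224167.
Recurrence: B ← B·(1+r) − £140.00.
Month 1: interest £63.89; balance after payment £2,773.89.
Month 2: interest £62.18; balance after payment £2,696.07.
Closed form: n = −ln(1 − rB₀/P)/ln(1+r) = −ln(0.54366)/ln(1.02242) ≈ 27.490, so the balance reaches zero during payment 28.

28 payments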